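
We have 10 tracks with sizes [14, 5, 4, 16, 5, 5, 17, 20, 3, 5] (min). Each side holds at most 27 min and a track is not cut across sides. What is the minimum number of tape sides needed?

4

Total = 20 + 17 + 16 + 14 + 5 + 5 + 5 + 5 + 4 + 3 = 94 min.
Lower bound: ⌈94/27⌉ = 4 tape sides.
A packing using 4 tape sides:
  side 1: 20 + 5 = 25
  side 2: 17 + 5 + 5 = 27
  side 3: 16 + 5 + 4 = 25
  side 4: 14 + 3 = 17
This matches the lower bound, so 4 is optimal.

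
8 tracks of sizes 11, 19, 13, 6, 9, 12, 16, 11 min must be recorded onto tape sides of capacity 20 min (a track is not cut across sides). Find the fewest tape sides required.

Total = 19 + 16 + 13 + 12 + 11 + 11 + 9 + 6 = 97 min.
Lower bound: ⌈97/20⌉ = 5 tape sides.
Also, 6 tracks each exceed 10 min, and no two of those can share a side, so at least 6 tape sides are needed.
A packing using 6 tape sides:
  side 1: 19 = 19
  side 2: 16 = 16
  side 3: 13 + 6 = 19
  side 4: 12 = 12
  side 5: 11 + 9 = 20
  side 6: 11 = 11
This matches the lower bound, so 6 is optimal.

6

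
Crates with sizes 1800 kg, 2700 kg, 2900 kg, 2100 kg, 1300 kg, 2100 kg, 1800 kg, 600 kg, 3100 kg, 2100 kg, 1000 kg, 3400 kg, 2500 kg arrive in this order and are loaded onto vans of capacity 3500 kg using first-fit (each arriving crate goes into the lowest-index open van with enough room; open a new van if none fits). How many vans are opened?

  1800 → van 1 (new)  [load 1800/3500]
  2700 → van 2 (new)  [load 2700/3500]
  2900 → van 3 (new)  [load 2900/3500]
  2100 → van 4 (new)  [load 2100/3500]
  1300 → van 1  [load 3100/3500]
  2100 → van 5 (new)  [load 2100/3500]
  1800 → van 6 (new)  [load 1800/3500]
  600 → van 2  [load 3300/3500]
  3100 → van 7 (new)  [load 3100/3500]
  2100 → van 8 (new)  [load 2100/3500]
  1000 → van 4  [load 3100/3500]
  3400 → van 9 (new)  [load 3400/3500]
  2500 → van 10 (new)  [load 2500/3500]
10 vans opened.

10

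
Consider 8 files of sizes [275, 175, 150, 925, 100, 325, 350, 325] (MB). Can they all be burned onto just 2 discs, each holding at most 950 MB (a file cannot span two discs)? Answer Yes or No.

No

Total = 2625 MB; ⌈2625/950⌉ = 3.
At least 3 discs are required, but only 2 are allowed.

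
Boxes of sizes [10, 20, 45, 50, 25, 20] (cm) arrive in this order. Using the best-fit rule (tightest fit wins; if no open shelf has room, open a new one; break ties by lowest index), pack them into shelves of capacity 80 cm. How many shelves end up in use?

3

  10 → shelf 1 (new)  [load 10/80]
  20 → shelf 1  [load 30/80]
  45 → shelf 1  [load 75/80]
  50 → shelf 2 (new)  [load 50/80]
  25 → shelf 2  [load 75/80]
  20 → shelf 3 (new)  [load 20/80]
3 shelves opened.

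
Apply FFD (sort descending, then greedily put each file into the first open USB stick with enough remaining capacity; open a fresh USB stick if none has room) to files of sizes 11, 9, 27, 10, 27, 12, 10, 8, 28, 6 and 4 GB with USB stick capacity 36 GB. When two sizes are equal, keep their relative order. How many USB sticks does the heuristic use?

Sorted descending: 28, 27, 27, 12, 11, 10, 10, 9, 8, 6, 4.
  28 → USB stick 1 (new)  [load 28/36]
  27 → USB stick 2 (new)  [load 27/36]
  27 → USB stick 3 (new)  [load 27/36]
  12 → USB stick 4 (new)  [load 12/36]
  11 → USB stick 4  [load 23/36]
  10 → USB stick 4  [load 33/36]
  10 → USB stick 5 (new)  [load 10/36]
  9 → USB stick 2  [load 36/36]
  8 → USB stick 1  [load 36/36]
  6 → USB stick 3  [load 33/36]
  4 → USB stick 5  [load 14/36]
5 USB sticks opened.

5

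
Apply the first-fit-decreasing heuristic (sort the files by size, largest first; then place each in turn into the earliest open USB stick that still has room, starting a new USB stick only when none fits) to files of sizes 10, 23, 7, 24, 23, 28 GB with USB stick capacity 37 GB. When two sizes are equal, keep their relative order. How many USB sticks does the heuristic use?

4

Sorted descending: 28, 24, 23, 23, 10, 7.
  28 → USB stick 1 (new)  [load 28/37]
  24 → USB stick 2 (new)  [load 24/37]
  23 → USB stick 3 (new)  [load 23/37]
  23 → USB stick 4 (new)  [load 23/37]
  10 → USB stick 2  [load 34/37]
  7 → USB stick 1  [load 35/37]
4 USB sticks opened.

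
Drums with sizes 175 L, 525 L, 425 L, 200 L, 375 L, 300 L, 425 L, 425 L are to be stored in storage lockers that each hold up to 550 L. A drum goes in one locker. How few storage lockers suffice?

6

Total = 525 + 425 + 425 + 425 + 375 + 300 + 200 + 175 = 2850 L.
Lower bound: ⌈2850/550⌉ = 6 storage lockers.
A packing using 6 storage lockers:
  locker 1: 525 = 525
  locker 2: 425 = 425
  locker 3: 425 = 425
  locker 4: 425 = 425
  locker 5: 375 + 175 = 550
  locker 6: 300 + 200 = 500
This matches the lower bound, so 6 is optimal.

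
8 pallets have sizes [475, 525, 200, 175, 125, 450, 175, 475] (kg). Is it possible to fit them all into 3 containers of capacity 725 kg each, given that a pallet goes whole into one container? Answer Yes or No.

No

Total = 2600 kg; ⌈2600/725⌉ = 4.
At least 4 containers are required, but only 3 are allowed.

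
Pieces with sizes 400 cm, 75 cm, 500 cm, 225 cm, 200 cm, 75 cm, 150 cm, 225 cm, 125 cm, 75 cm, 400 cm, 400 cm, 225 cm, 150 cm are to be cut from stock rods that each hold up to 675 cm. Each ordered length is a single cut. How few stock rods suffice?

5

Total = 500 + 400 + 400 + 400 + 225 + 225 + 225 + 200 + 150 + 150 + 125 + 75 + 75 + 75 = 3225 cm.
Lower bound: ⌈3225/675⌉ = 5 stock rods.
A packing using 5 stock rods:
  stock rod 1: 500 + 150 = 650
  stock rod 2: 400 + 225 = 625
  stock rod 3: 400 + 225 = 625
  stock rod 4: 400 + 200 + 75 = 675
  stock rod 5: 225 + 150 + 125 + 75 + 75 = 650
This matches the lower bound, so 5 is optimal.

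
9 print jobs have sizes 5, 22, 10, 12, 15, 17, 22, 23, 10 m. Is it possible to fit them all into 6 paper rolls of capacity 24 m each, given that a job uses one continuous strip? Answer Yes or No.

No

Total = 136 m; ⌈136/24⌉ = 6.
The bound of 6 does not rule out 6, but exhaustive search shows no assignment into 6 paper rolls of capacity 24 m exists — the minimum is 7.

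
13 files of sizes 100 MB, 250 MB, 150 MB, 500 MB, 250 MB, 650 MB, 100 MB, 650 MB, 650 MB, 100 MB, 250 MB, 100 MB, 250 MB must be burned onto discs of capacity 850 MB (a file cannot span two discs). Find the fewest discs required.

Total = 650 + 650 + 650 + 500 + 250 + 250 + 250 + 250 + 150 + 100 + 100 + 100 + 100 = 4000 MB.
Lower bound: ⌈4000/850⌉ = 5 discs.
A packing using 5 discs:
  disc 1: 650 + 150 = 800
  disc 2: 650 + 100 + 100 = 850
  disc 3: 650 + 100 + 100 = 850
  disc 4: 500 + 250 = 750
  disc 5: 250 + 250 + 250 = 750
This matches the lower bound, so 5 is optimal.

5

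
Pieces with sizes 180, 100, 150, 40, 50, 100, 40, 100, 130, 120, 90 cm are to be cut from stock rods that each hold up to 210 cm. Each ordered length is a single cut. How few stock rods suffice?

Total = 180 + 150 + 130 + 120 + 100 + 100 + 100 + 90 + 50 + 40 + 40 = 1100 cm.
Lower bound: ⌈1100/210⌉ = 6 stock rods.
A packing using 6 stock rods:
  stock rod 1: 180 = 180
  stock rod 2: 150 + 50 = 200
  stock rod 3: 130 + 40 + 40 = 210
  stock rod 4: 120 + 90 = 210
  stock rod 5: 100 + 100 = 200
  stock rod 6: 100 = 100
This matches the lower bound, so 6 is optimal.

6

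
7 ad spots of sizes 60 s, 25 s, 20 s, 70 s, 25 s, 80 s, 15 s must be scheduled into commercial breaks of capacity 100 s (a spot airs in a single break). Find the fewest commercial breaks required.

Total = 80 + 70 + 60 + 25 + 25 + 20 + 15 = 295 s.
Lower bound: ⌈295/100⌉ = 3 commercial breaks.
A packing using 3 commercial breaks:
  break 1: 80 + 20 = 100
  break 2: 70 + 25 = 95
  break 3: 60 + 25 + 15 = 100
This matches the lower bound, so 3 is optimal.

3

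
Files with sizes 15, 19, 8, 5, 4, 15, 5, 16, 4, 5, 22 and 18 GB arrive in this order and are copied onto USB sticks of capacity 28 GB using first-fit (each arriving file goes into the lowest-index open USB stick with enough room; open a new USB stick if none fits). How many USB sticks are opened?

6

  15 → USB stick 1 (new)  [load 15/28]
  19 → USB stick 2 (new)  [load 19/28]
  8 → USB stick 1  [load 23/28]
  5 → USB stick 1  [load 28/28]
  4 → USB stick 2  [load 23/28]
  15 → USB stick 3 (new)  [load 15/28]
  5 → USB stick 2  [load 28/28]
  16 → USB stick 4 (new)  [load 16/28]
  4 → USB stick 3  [load 19/28]
  5 → USB stick 3  [load 24/28]
  22 → USB stick 5 (new)  [load 22/28]
  18 → USB stick 6 (new)  [load 18/28]
6 USB sticks opened.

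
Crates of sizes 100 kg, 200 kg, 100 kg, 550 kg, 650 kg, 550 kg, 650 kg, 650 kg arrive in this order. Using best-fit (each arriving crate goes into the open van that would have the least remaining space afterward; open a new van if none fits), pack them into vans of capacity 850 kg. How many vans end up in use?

  100 → van 1 (new)  [load 100/850]
  200 → van 1  [load 300/850]
  100 → van 1  [load 400/850]
  550 → van 2 (new)  [load 550/850]
  650 → van 3 (new)  [load 650/850]
  550 → van 4 (new)  [load 550/850]
  650 → van 5 (new)  [load 650/850]
  650 → van 6 (new)  [load 650/850]
6 vans opened.

6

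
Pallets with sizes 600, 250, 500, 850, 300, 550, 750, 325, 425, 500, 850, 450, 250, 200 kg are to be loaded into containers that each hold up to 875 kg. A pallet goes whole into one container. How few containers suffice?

9

Total = 850 + 850 + 750 + 600 + 550 + 500 + 500 + 450 + 425 + 325 + 300 + 250 + 250 + 200 = 6800 kg.
Lower bound: ⌈6800/875⌉ = 8 containers.
A packing using 9 containers:
  container 1: 850 = 850
  container 2: 850 = 850
  container 3: 750 = 750
  container 4: 600 + 250 = 850
  container 5: 550 + 325 = 875
  container 6: 500 + 300 = 800
  container 7: 500 + 250 = 750
  container 8: 450 + 425 = 875
  container 9: 200 = 200
No arrangement into 8 containers stays within capacity, so 9 is optimal.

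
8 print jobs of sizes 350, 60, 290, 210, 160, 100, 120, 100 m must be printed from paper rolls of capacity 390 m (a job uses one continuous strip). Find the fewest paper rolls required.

Total = 350 + 290 + 210 + 160 + 120 + 100 + 100 + 60 = 1390 m.
Lower bound: ⌈1390/390⌉ = 4 paper rolls.
A packing using 4 paper rolls:
  roll 1: 350 = 350
  roll 2: 290 + 100 = 390
  roll 3: 210 + 160 = 370
  roll 4: 120 + 100 + 60 = 280
This matches the lower bound, so 4 is optimal.

4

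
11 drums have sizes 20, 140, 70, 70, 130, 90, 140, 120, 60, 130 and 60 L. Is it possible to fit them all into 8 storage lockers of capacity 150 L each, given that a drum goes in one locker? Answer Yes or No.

Yes

A valid assignment using 8 storage lockers:
  locker 1: 140 = 140
  locker 2: 140 = 140
  locker 3: 130 + 20 = 150
  locker 4: 130 = 130
  locker 5: 120 = 120
  locker 6: 90 + 60 = 150
  locker 7: 70 + 70 = 140
  locker 8: 60 = 60
Every load is within 150 L, so 8 storage lockers suffice.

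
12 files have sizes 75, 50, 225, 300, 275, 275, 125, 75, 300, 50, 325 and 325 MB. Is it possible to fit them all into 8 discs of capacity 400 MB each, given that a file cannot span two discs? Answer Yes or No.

Yes

A valid assignment using 7 discs:
  disc 1: 325 + 75 = 400
  disc 2: 325 + 75 = 400
  disc 3: 300 + 50 + 50 = 400
  disc 4: 300 = 300
  disc 5: 275 + 125 = 400
  disc 6: 275 = 275
  disc 7: 225 = 225
That uses only 7 ≤ 8, so 8 discs are enough.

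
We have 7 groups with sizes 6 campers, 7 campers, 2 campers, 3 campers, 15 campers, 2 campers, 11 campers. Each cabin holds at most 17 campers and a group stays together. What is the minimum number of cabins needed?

Total = 15 + 11 + 7 + 6 + 3 + 2 + 2 = 46 campers.
Lower bound: ⌈46/17⌉ = 3 cabins.
A packing using 3 cabins:
  cabin 1: 15 + 2 = 17
  cabin 2: 11 + 6 = 17
  cabin 3: 7 + 3 + 2 = 12
This matches the lower bound, so 3 is optimal.

3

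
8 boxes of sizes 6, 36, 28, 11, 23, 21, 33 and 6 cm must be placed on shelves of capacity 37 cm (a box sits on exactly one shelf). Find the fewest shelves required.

5

Total = 36 + 33 + 28 + 23 + 21 + 11 + 6 + 6 = 164 cm.
Lower bound: ⌈164/37⌉ = 5 shelves.
A packing using 5 shelves:
  shelf 1: 36 = 36
  shelf 2: 33 = 33
  shelf 3: 28 + 6 = 34
  shelf 4: 23 + 11 = 34
  shelf 5: 21 + 6 = 27
This matches the lower bound, so 5 is optimal.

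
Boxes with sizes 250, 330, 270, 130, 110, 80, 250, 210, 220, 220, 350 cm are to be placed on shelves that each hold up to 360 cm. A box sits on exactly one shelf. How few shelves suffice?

8

Total = 350 + 330 + 270 + 250 + 250 + 220 + 220 + 210 + 130 + 110 + 80 = 2420 cm.
Lower bound: ⌈2420/360⌉ = 7 shelves.
Also, 8 boxes each exceed 180 cm, and no two of those can share a shelf, so at least 8 shelves are needed.
A packing using 8 shelves:
  shelf 1: 350 = 350
  shelf 2: 330 = 330
  shelf 3: 270 + 80 = 350
  shelf 4: 250 + 110 = 360
  shelf 5: 250 = 250
  shelf 6: 220 + 130 = 350
  shelf 7: 220 = 220
  shelf 8: 210 = 210
This matches the lower bound, so 8 is optimal.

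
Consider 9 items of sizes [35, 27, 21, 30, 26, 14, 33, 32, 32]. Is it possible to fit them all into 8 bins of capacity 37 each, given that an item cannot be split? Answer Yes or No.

Yes

A valid assignment using 8 bins:
  bin 1: 35 = 35
  bin 2: 33 = 33
  bin 3: 32 = 32
  bin 4: 32 = 32
  bin 5: 30 = 30
  bin 6: 27 = 27
  bin 7: 26 = 26
  bin 8: 21 + 14 = 35
Every load is within 37, so 8 bins suffice.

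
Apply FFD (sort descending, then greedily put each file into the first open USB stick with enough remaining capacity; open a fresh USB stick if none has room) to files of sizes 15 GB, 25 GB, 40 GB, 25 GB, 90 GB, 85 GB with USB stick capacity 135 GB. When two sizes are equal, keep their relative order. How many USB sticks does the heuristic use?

3

Sorted descending: 90, 85, 40, 25, 25, 15.
  90 → USB stick 1 (new)  [load 90/135]
  85 → USB stick 2 (new)  [load 85/135]
  40 → USB stick 1  [load 130/135]
  25 → USB stick 2  [load 110/135]
  25 → USB stick 2  [load 135/135]
  15 → USB stick 3 (new)  [load 15/135]
3 USB sticks opened.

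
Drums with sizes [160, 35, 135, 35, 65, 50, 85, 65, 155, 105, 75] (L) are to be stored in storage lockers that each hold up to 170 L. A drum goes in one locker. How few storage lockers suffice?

Total = 160 + 155 + 135 + 105 + 85 + 75 + 65 + 65 + 50 + 35 + 35 = 965 L.
Lower bound: ⌈965/170⌉ = 6 storage lockers.
A packing using 6 storage lockers:
  locker 1: 160 = 160
  locker 2: 155 = 155
  locker 3: 135 + 35 = 170
  locker 4: 105 + 65 = 170
  locker 5: 85 + 75 = 160
  locker 6: 65 + 50 + 35 = 150
This matches the lower bound, so 6 is optimal.

6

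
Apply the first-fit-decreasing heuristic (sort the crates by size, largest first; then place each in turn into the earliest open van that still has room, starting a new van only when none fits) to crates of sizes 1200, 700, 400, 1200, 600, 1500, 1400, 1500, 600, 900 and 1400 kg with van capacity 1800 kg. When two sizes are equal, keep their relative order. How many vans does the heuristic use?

Sorted descending: 1500, 1500, 1400, 1400, 1200, 1200, 900, 700, 600, 600, 400.
  1500 → van 1 (new)  [load 1500/1800]
  1500 → van 2 (new)  [load 1500/1800]
  1400 → van 3 (new)  [load 1400/1800]
  1400 → van 4 (new)  [load 1400/1800]
  1200 → van 5 (new)  [load 1200/1800]
  1200 → van 6 (new)  [load 1200/1800]
  900 → van 7 (new)  [load 900/1800]
  700 → van 7  [load 1600/1800]
  600 → van 5  [load 1800/1800]
  600 → van 6  [load 1800/1800]
  400 → van 3  [load 1800/1800]
7 vans opened.

7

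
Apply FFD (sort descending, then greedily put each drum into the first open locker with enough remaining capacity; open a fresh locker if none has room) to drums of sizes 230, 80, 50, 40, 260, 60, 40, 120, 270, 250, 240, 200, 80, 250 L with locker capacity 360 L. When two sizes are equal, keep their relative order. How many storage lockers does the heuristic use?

Sorted descending: 270, 260, 250, 250, 240, 230, 200, 120, 80, 80, 60, 50, 40, 40.
  270 → locker 1 (new)  [load 270/360]
  260 → locker 2 (new)  [load 260/360]
  250 → locker 3 (new)  [load 250/360]
  250 → locker 4 (new)  [load 250/360]
  240 → locker 5 (new)  [load 240/360]
  230 → locker 6 (new)  [load 230/360]
  200 → locker 7 (new)  [load 200/360]
  120 → locker 5  [load 360/360]
  80 → locker 1  [load 350/360]
  80 → locker 2  [load 340/360]
  60 → locker 3  [load 310/360]
  50 → locker 3  [load 360/360]
  40 → locker 4  [load 290/360]
  40 → locker 4  [load 330/360]
7 storage lockers opened.

7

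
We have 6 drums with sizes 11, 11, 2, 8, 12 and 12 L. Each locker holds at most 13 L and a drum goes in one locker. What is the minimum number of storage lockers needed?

Total = 12 + 12 + 11 + 11 + 8 + 2 = 56 L.
Lower bound: ⌈56/13⌉ = 5 storage lockers.
A packing using 5 storage lockers:
  locker 1: 12 = 12
  locker 2: 12 = 12
  locker 3: 11 + 2 = 13
  locker 4: 11 = 11
  locker 5: 8 = 8
This matches the lower bound, so 5 is optimal.

5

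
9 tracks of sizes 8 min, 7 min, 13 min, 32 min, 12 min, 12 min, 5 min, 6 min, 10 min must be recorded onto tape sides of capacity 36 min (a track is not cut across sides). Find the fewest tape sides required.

Total = 32 + 13 + 12 + 12 + 10 + 8 + 7 + 6 + 5 = 105 min.
Lower bound: ⌈105/36⌉ = 3 tape sides.
A packing using 4 tape sides:
  side 1: 32 = 32
  side 2: 13 + 12 + 10 = 35
  side 3: 12 + 8 + 7 + 6 = 33
  side 4: 5 = 5
No arrangement into 3 tape sides stays within capacity, so 4 is optimal.

4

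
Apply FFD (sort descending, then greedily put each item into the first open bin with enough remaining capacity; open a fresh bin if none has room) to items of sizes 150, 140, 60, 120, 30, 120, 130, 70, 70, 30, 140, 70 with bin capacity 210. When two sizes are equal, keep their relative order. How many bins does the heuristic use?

Sorted descending: 150, 140, 140, 130, 120, 120, 70, 70, 70, 60, 30, 30.
  150 → bin 1 (new)  [load 150/210]
  140 → bin 2 (new)  [load 140/210]
  140 → bin 3 (new)  [load 140/210]
  130 → bin 4 (new)  [load 130/210]
  120 → bin 5 (new)  [load 120/210]
  120 → bin 6 (new)  [load 120/210]
  70 → bin 2  [load 210/210]
  70 → bin 3  [load 210/210]
  70 → bin 4  [load 200/210]
  60 → bin 1  [load 210/210]
  30 → bin 5  [load 150/210]
  30 → bin 5  [load 180/210]
6 bins opened.

6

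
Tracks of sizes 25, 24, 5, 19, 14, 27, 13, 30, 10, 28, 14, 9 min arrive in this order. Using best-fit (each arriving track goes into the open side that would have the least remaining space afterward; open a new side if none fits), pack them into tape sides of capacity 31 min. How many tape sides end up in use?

8

  25 → side 1 (new)  [load 25/31]
  24 → side 2 (new)  [load 24/31]
  5 → side 1  [load 30/31]
  19 → side 3 (new)  [load 19/31]
  14 → side 4 (new)  [load 14/31]
  27 → side 5 (new)  [load 27/31]
  13 → side 4  [load 27/31]
  30 → side 6 (new)  [load 30/31]
  10 → side 3  [load 29/31]
  28 → side 7 (new)  [load 28/31]
  14 → side 8 (new)  [load 14/31]
  9 → side 8  [load 23/31]
8 tape sides opened.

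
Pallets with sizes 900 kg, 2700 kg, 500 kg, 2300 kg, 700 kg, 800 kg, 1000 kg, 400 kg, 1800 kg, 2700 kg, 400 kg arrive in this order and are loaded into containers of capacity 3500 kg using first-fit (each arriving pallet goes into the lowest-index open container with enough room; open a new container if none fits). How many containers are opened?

5

  900 → container 1 (new)  [load 900/3500]
  2700 → container 2 (new)  [load 2700/3500]
  500 → container 1  [load 1400/3500]
  2300 → container 3 (new)  [load 2300/3500]
  700 → container 1  [load 2100/3500]
  800 → container 1  [load 2900/3500]
  1000 → container 3  [load 3300/3500]
  400 → container 1  [load 3300/3500]
  1800 → container 4 (new)  [load 1800/3500]
  2700 → container 5 (new)  [load 2700/3500]
  400 → container 2  [load 3100/3500]
5 containers opened.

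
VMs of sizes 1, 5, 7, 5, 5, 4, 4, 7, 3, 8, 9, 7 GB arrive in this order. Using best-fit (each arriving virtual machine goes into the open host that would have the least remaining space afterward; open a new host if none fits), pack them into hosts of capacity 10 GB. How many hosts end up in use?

8

  1 → host 1 (new)  [load 1/10]
  5 → host 1  [load 6/10]
  7 → host 2 (new)  [load 7/10]
  5 → host 3 (new)  [load 5/10]
  5 → host 3  [load 10/10]
  4 → host 1  [load 10/10]
  4 → host 4 (new)  [load 4/10]
  7 → host 5 (new)  [load 7/10]
  3 → host 2  [load 10/10]
  8 → host 6 (new)  [load 8/10]
  9 → host 7 (new)  [load 9/10]
  7 → host 8 (new)  [load 7/10]
8 hosts opened.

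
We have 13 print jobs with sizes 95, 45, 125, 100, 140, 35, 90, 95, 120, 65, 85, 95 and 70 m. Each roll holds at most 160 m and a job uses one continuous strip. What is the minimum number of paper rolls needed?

Total = 140 + 125 + 120 + 100 + 95 + 95 + 95 + 90 + 85 + 70 + 65 + 45 + 35 = 1160 m.
Lower bound: ⌈1160/160⌉ = 8 paper rolls.
Also, 9 print jobs each exceed 80 m, and no two of those can share a roll, so at least 9 paper rolls are needed.
A packing using 9 paper rolls:
  roll 1: 140 = 140
  roll 2: 125 + 35 = 160
  roll 3: 120 = 120
  roll 4: 100 + 45 = 145
  roll 5: 95 + 65 = 160
  roll 6: 95 = 95
  roll 7: 95 = 95
  roll 8: 90 + 70 = 160
  roll 9: 85 = 85
This matches the lower bound, so 9 is optimal.

9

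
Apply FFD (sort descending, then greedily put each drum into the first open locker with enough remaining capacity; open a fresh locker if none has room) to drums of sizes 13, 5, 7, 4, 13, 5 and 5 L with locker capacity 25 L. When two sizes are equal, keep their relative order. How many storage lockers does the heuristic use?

3

Sorted descending: 13, 13, 7, 5, 5, 5, 4.
  13 → locker 1 (new)  [load 13/25]
  13 → locker 2 (new)  [load 13/25]
  7 → locker 1  [load 20/25]
  5 → locker 1  [load 25/25]
  5 → locker 2  [load 18/25]
  5 → locker 2  [load 23/25]
  4 → locker 3 (new)  [load 4/25]
3 storage lockers opened.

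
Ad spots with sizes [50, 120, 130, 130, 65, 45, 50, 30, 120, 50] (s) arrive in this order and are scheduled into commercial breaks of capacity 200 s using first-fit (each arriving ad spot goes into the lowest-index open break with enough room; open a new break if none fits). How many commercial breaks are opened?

5

  50 → break 1 (new)  [load 50/200]
  120 → break 1  [load 170/200]
  130 → break 2 (new)  [load 130/200]
  130 → break 3 (new)  [load 130/200]
  65 → break 2  [load 195/200]
  45 → break 3  [load 175/200]
  50 → break 4 (new)  [load 50/200]
  30 → break 1  [load 200/200]
  120 → break 4  [load 170/200]
  50 → break 5 (new)  [load 50/200]
5 commercial breaks opened.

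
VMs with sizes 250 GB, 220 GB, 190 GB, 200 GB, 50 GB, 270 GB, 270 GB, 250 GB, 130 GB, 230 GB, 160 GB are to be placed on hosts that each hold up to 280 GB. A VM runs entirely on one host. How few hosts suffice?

Total = 270 + 270 + 250 + 250 + 230 + 220 + 200 + 190 + 160 + 130 + 50 = 2220 GB.
Lower bound: ⌈2220/280⌉ = 8 hosts.
Also, 9 VMs each exceed 140 GB, and no two of those can share a host, so at least 9 hosts are needed.
A packing using 10 hosts:
  host 1: 270 = 270
  host 2: 270 = 270
  host 3: 250 = 250
  host 4: 250 = 250
  host 5: 230 + 50 = 280
  host 6: 220 = 220
  host 7: 200 = 200
  host 8: 190 = 190
  host 9: 160 = 160
  host 10: 130 = 130
No arrangement into 9 hosts stays within capacity, so 10 is optimal.

10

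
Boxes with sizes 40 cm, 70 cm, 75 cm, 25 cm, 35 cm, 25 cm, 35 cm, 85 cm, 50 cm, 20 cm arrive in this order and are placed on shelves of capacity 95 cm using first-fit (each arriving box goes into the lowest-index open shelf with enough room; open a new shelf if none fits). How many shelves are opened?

6

  40 → shelf 1 (new)  [load 40/95]
  70 → shelf 2 (new)  [load 70/95]
  75 → shelf 3 (new)  [load 75/95]
  25 → shelf 1  [load 65/95]
  35 → shelf 4 (new)  [load 35/95]
  25 → shelf 1  [load 90/95]
  35 → shelf 4  [load 70/95]
  85 → shelf 5 (new)  [load 85/95]
  50 → shelf 6 (new)  [load 50/95]
  20 → shelf 2  [load 90/95]
6 shelves opened.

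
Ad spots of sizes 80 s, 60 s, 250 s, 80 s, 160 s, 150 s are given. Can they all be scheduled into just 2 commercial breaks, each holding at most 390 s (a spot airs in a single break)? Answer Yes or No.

A valid assignment using 2 commercial breaks:
  break 1: 250 + 80 + 60 = 390
  break 2: 160 + 150 + 80 = 390
Every load is within 390 s, so 2 commercial breaks suffice.

Yes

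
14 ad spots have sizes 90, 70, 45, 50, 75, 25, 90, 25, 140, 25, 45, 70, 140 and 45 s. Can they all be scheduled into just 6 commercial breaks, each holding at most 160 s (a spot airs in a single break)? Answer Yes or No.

Total = 935 s; ⌈935/160⌉ = 6.
The bound of 6 does not rule out 6, but exhaustive search shows no assignment into 6 commercial breaks of capacity 160 s exists — the minimum is 7.

No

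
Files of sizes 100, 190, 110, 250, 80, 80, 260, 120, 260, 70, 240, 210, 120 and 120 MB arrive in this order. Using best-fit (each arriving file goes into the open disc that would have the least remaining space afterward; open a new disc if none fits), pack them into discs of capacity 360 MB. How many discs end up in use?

  100 → disc 1 (new)  [load 100/360]
  190 → disc 1  [load 290/360]
  110 → disc 2 (new)  [load 110/360]
  250 → disc 2  [load 360/360]
  80 → disc 3 (new)  [load 80/360]
  80 → disc 3  [load 160/360]
  260 → disc 4 (new)  [load 260/360]
  120 → disc 3  [load 280/360]
  260 → disc 5 (new)  [load 260/360]
  70 → disc 1  [load 360/360]
  240 → disc 6 (new)  [load 240/360]
  210 → disc 7 (new)  [load 210/360]
  120 → disc 6  [load 360/360]
  120 → disc 7  [load 330/360]
7 discs opened.

7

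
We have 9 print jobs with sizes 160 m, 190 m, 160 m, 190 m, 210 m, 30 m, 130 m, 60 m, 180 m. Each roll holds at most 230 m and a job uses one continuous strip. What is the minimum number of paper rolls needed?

Total = 210 + 190 + 190 + 180 + 160 + 160 + 130 + 60 + 30 = 1310 m.
Lower bound: ⌈1310/230⌉ = 6 paper rolls.
Also, 7 print jobs each exceed 115 m, and no two of those can share a roll, so at least 7 paper rolls are needed.
A packing using 7 paper rolls:
  roll 1: 210 = 210
  roll 2: 190 + 30 = 220
  roll 3: 190 = 190
  roll 4: 180 = 180
  roll 5: 160 + 60 = 220
  roll 6: 160 = 160
  roll 7: 130 = 130
This matches the lower bound, so 7 is optimal.

7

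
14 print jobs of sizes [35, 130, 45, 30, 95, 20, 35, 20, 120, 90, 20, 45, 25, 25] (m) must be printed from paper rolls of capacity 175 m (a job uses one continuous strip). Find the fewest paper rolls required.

Total = 130 + 120 + 95 + 90 + 45 + 45 + 35 + 35 + 30 + 25 + 25 + 20 + 20 + 20 = 735 m.
Lower bound: ⌈735/175⌉ = 5 paper rolls.
A packing using 5 paper rolls:
  roll 1: 130 + 45 = 175
  roll 2: 120 + 45 = 165
  roll 3: 95 + 35 + 35 = 165
  roll 4: 90 + 30 + 25 + 25 = 170
  roll 5: 20 + 20 + 20 = 60
This matches the lower bound, so 5 is optimal.

5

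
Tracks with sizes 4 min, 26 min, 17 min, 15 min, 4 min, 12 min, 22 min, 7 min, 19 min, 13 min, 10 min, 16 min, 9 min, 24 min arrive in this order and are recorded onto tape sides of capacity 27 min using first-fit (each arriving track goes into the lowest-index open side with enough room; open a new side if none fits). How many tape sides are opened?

  4 → side 1 (new)  [load 4/27]
  26 → side 2 (new)  [load 26/27]
  17 → side 1  [load 21/27]
  15 → side 3 (new)  [load 15/27]
  4 → side 1  [load 25/27]
  12 → side 3  [load 27/27]
  22 → side 4 (new)  [load 22/27]
  7 → side 5 (new)  [load 7/27]
  19 → side 5  [load 26/27]
  13 → side 6 (new)  [load 13/27]
  10 → side 6  [load 23/27]
  16 → side 7 (new)  [load 16/27]
  9 → side 7  [load 25/27]
  24 → side 8 (new)  [load 24/27]
8 tape sides opened.

8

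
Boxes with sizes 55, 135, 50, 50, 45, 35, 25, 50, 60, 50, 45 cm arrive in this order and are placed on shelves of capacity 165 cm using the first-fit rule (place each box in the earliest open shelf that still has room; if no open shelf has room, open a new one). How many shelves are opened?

  55 → shelf 1 (new)  [load 55/165]
  135 → shelf 2 (new)  [load 135/165]
  50 → shelf 1  [load 105/165]
  50 → shelf 1  [load 155/165]
  45 → shelf 3 (new)  [load 45/165]
  35 → shelf 3  [load 80/165]
  25 → shelf 2  [load 160/165]
  50 → shelf 3  [load 130/165]
  60 → shelf 4 (new)  [load 60/165]
  50 → shelf 4  [load 110/165]
  45 → shelf 4  [load 155/165]
4 shelves opened.

4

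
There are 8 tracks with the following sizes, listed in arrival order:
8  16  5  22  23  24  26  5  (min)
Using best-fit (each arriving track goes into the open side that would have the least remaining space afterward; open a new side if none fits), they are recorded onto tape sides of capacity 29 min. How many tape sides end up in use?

  8 → side 1 (new)  [load 8/29]
  16 → side 1  [load 24/29]
  5 → side 1  [load 29/29]
  22 → side 2 (new)  [load 22/29]
  23 → side 3 (new)  [load 23/29]
  24 → side 4 (new)  [load 24/29]
  26 → side 5 (new)  [load 26/29]
  5 → side 4  [load 29/29]
5 tape sides opened.

5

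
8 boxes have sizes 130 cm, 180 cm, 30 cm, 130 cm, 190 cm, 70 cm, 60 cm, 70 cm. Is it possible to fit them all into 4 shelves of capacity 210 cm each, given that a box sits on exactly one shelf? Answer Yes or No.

No

Total = 860 cm; ⌈860/210⌉ = 5.
At least 5 shelves are required, but only 4 are allowed.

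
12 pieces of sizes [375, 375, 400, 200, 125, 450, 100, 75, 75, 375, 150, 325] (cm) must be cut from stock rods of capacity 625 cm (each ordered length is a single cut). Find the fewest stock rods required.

6

Total = 450 + 400 + 375 + 375 + 375 + 325 + 200 + 150 + 125 + 100 + 75 + 75 = 3025 cm.
Lower bound: ⌈3025/625⌉ = 5 stock rods.
Also, 6 pieces each exceed 625/2 cm, and no two of those can share a stock rod, so at least 6 stock rods are needed.
A packing using 6 stock rods:
  stock rod 1: 450 + 150 = 600
  stock rod 2: 400 + 200 = 600
  stock rod 3: 375 + 125 + 100 = 600
  stock rod 4: 375 + 75 + 75 = 525
  stock rod 5: 375 = 375
  stock rod 6: 325 = 325
This matches the lower bound, so 6 is optimal.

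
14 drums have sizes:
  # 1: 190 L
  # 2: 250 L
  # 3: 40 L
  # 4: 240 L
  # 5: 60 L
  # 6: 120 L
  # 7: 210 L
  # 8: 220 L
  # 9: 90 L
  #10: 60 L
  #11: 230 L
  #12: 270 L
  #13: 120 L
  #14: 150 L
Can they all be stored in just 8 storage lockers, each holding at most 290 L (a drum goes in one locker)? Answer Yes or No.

Total = 2250 L; ⌈2250/290⌉ = 8.
The bound of 8 does not rule out 8, but exhaustive search shows no assignment into 8 storage lockers of capacity 290 L exists — the minimum is 9.

No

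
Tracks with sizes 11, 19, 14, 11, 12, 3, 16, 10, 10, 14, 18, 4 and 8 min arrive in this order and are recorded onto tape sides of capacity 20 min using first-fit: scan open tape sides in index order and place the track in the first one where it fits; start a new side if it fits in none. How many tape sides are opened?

  11 → side 1 (new)  [load 11/20]
  19 → side 2 (new)  [load 19/20]
  14 → side 3 (new)  [load 14/20]
  11 → side 4 (new)  [load 11/20]
  12 → side 5 (new)  [load 12/20]
  3 → side 1  [load 14/20]
  16 → side 6 (new)  [load 16/20]
  10 → side 7 (new)  [load 10/20]
  10 → side 7  [load 20/20]
  14 → side 8 (new)  [load 14/20]
  18 → side 9 (new)  [load 18/20]
  4 → side 1  [load 18/20]
  8 → side 4  [load 19/20]
9 tape sides opened.

9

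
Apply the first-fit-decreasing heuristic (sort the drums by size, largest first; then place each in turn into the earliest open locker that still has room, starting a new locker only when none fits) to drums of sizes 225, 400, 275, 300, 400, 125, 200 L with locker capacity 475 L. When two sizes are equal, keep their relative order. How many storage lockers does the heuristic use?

5

Sorted descending: 400, 400, 300, 275, 225, 200, 125.
  400 → locker 1 (new)  [load 400/475]
  400 → locker 2 (new)  [load 400/475]
  300 → locker 3 (new)  [load 300/475]
  275 → locker 4 (new)  [load 275/475]
  225 → locker 5 (new)  [load 225/475]
  200 → locker 4  [load 475/475]
  125 → locker 3  [load 425/475]
5 storage lockers opened.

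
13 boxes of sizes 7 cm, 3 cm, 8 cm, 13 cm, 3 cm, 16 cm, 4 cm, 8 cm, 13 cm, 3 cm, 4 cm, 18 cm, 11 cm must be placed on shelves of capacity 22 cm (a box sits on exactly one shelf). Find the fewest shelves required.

Total = 18 + 16 + 13 + 13 + 11 + 8 + 8 + 7 + 4 + 4 + 3 + 3 + 3 = 111 cm.
Lower bound: ⌈111/22⌉ = 6 shelves.
A packing using 6 shelves:
  shelf 1: 18 + 4 = 22
  shelf 2: 16 + 4 = 20
  shelf 3: 13 + 8 = 21
  shelf 4: 13 + 8 = 21
  shelf 5: 11 + 7 + 3 = 21
  shelf 6: 3 + 3 = 6
This matches the lower bound, so 6 is optimal.

6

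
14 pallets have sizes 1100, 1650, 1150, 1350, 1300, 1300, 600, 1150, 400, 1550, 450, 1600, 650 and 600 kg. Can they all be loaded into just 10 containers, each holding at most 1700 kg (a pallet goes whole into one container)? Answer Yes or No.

Yes

A valid assignment using 10 containers:
  container 1: 1650 = 1650
  container 2: 1600 = 1600
  container 3: 1550 = 1550
  container 4: 1350 = 1350
  container 5: 1300 + 400 = 1700
  container 6: 1300 = 1300
  container 7: 1150 + 450 = 1600
  container 8: 1150 = 1150
  container 9: 1100 + 600 = 1700
  container 10: 650 + 600 = 1250
Every load is within 1700 kg, so 10 containers suffice.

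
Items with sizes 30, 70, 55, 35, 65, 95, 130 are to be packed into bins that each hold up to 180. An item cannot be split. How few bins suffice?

3

Total = 130 + 95 + 70 + 65 + 55 + 35 + 30 = 480.
Lower bound: ⌈480/180⌉ = 3 bins.
A packing using 3 bins:
  bin 1: 130 + 35 = 165
  bin 2: 95 + 70 = 165
  bin 3: 65 + 55 + 30 = 150
This matches the lower bound, so 3 is optimal.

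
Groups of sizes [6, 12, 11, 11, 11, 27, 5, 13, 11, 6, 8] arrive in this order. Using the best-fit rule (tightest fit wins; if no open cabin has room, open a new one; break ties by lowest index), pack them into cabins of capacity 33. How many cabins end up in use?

  6 → cabin 1 (new)  [load 6/33]
  12 → cabin 1  [load 18/33]
  11 → cabin 1  [load 29/33]
  11 → cabin 2 (new)  [load 11/33]
  11 → cabin 2  [load 22/33]
  27 → cabin 3 (new)  [load 27/33]
  5 → cabin 3  [load 32/33]
  13 → cabin 4 (new)  [load 13/33]
  11 → cabin 2  [load 33/33]
  6 → cabin 4  [load 19/33]
  8 → cabin 4  [load 27/33]
4 cabins opened.

4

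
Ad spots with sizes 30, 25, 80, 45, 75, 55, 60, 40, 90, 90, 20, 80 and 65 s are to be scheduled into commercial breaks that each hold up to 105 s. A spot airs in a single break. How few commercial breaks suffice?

Total = 90 + 90 + 80 + 80 + 75 + 65 + 60 + 55 + 45 + 40 + 30 + 25 + 20 = 755 s.
Lower bound: ⌈755/105⌉ = 8 commercial breaks.
A packing using 8 commercial breaks:
  break 1: 90 = 90
  break 2: 90 = 90
  break 3: 80 + 25 = 105
  break 4: 80 + 20 = 100
  break 5: 75 + 30 = 105
  break 6: 65 + 40 = 105
  break 7: 60 + 45 = 105
  break 8: 55 = 55
This matches the lower bound, so 8 is optimal.

8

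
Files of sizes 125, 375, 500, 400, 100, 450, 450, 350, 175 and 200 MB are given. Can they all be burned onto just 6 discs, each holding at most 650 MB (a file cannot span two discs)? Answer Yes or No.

Yes

A valid assignment using 6 discs:
  disc 1: 500 + 125 = 625
  disc 2: 450 + 200 = 650
  disc 3: 450 + 175 = 625
  disc 4: 400 + 100 = 500
  disc 5: 375 = 375
  disc 6: 350 = 350
Every load is within 650 MB, so 6 discs suffice.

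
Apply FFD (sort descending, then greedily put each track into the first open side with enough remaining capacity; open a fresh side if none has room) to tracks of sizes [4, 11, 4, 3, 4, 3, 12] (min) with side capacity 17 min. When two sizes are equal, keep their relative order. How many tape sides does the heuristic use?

3

Sorted descending: 12, 11, 4, 4, 4, 3, 3.
  12 → side 1 (new)  [load 12/17]
  11 → side 2 (new)  [load 11/17]
  4 → side 1  [load 16/17]
  4 → side 2  [load 15/17]
  4 → side 3 (new)  [load 4/17]
  3 → side 3  [load 7/17]
  3 → side 3  [load 10/17]
3 tape sides opened.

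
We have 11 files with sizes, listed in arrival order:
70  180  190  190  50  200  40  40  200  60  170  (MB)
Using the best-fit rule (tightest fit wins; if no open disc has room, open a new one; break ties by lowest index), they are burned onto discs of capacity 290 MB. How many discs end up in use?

  70 → disc 1 (new)  [load 70/290]
  180 → disc 1  [load 250/290]
  190 → disc 2 (new)  [load 190/290]
  190 → disc 3 (new)  [load 190/290]
  50 → disc 2  [load 240/290]
  200 → disc 4 (new)  [load 200/290]
  40 → disc 1  [load 290/290]
  40 → disc 2  [load 280/290]
  200 → disc 5 (new)  [load 200/290]
  60 → disc 4  [load 260/290]
  170 → disc 6 (new)  [load 170/290]
6 discs opened.

6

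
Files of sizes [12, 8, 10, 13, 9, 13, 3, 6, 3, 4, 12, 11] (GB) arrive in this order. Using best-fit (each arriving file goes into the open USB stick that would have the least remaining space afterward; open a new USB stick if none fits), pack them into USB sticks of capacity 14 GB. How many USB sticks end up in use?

  12 → USB stick 1 (new)  [load 12/14]
  8 → USB stick 2 (new)  [load 8/14]
  10 → USB stick 3 (new)  [load 10/14]
  13 → USB stick 4 (new)  [load 13/14]
  9 → USB stick 5 (new)  [load 9/14]
  13 → USB stick 6 (new)  [load 13/14]
  3 → USB stick 3  [load 13/14]
  6 → USB stick 2  [load 14/14]
  3 → USB stick 5  [load 12/14]
  4 → USB stick 7 (new)  [load 4/14]
  12 → USB stick 8 (new)  [load 12/14]
  11 → USB stick 9 (new)  [load 11/14]
9 USB sticks opened.

9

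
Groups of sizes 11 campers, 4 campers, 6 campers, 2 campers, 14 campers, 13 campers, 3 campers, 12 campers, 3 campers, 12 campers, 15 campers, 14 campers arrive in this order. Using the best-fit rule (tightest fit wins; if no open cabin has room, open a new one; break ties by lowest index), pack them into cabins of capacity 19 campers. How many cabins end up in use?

  11 → cabin 1 (new)  [load 11/19]
  4 → cabin 1  [load 15/19]
  6 → cabin 2 (new)  [load 6/19]
  2 → cabin 1  [load 17/19]
  14 → cabin 3 (new)  [load 14/19]
  13 → cabin 2  [load 19/19]
  3 → cabin 3  [load 17/19]
  12 → cabin 4 (new)  [load 12/19]
  3 → cabin 4  [load 15/19]
  12 → cabin 5 (new)  [load 12/19]
  15 → cabin 6 (new)  [load 15/19]
  14 → cabin 7 (new)  [load 14/19]
7 cabins opened.

7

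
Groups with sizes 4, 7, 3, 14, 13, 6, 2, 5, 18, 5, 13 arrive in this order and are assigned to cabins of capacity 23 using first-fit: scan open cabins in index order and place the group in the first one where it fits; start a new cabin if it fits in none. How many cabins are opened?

  4 → cabin 1 (new)  [load 4/23]
  7 → cabin 1  [load 11/23]
  3 → cabin 1  [load 14/23]
  14 → cabin 2 (new)  [load 14/23]
  13 → cabin 3 (new)  [load 13/23]
  6 → cabin 1  [load 20/23]
  2 → cabin 1  [load 22/23]
  5 → cabin 2  [load 19/23]
  18 → cabin 4 (new)  [load 18/23]
  5 → cabin 3  [load 18/23]
  13 → cabin 5 (new)  [load 13/23]
5 cabins opened.

5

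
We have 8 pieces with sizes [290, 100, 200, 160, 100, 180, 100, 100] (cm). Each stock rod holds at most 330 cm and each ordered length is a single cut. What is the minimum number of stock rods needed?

5

Total = 290 + 200 + 180 + 160 + 100 + 100 + 100 + 100 = 1230 cm.
Lower bound: ⌈1230/330⌉ = 4 stock rods.
A packing using 5 stock rods:
  stock rod 1: 290 = 290
  stock rod 2: 200 + 100 = 300
  stock rod 3: 180 + 100 = 280
  stock rod 4: 160 + 100 = 260
  stock rod 5: 100 = 100
No arrangement into 4 stock rods stays within capacity, so 5 is optimal.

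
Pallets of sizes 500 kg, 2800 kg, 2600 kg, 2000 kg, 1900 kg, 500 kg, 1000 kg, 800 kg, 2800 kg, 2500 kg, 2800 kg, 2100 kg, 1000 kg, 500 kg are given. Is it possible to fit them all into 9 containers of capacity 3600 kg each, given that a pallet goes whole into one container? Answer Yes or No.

A valid assignment using 8 containers:
  container 1: 2800 + 800 = 3600
  container 2: 2800 + 500 = 3300
  container 3: 2800 + 500 = 3300
  container 4: 2600 + 1000 = 3600
  container 5: 2500 + 1000 = 3500
  container 6: 2100 + 500 = 2600
  container 7: 2000 = 2000
  container 8: 1900 = 1900
That uses only 8 ≤ 9, so 9 containers are enough.

Yes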